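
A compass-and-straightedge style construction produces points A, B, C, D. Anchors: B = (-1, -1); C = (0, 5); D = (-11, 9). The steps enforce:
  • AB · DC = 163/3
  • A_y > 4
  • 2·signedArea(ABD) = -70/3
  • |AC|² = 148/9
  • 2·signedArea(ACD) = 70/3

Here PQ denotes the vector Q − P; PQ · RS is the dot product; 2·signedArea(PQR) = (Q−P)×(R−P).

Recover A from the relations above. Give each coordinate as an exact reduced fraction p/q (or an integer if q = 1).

A = (-4, 13/3)

1. A_x = -4  [2·signedArea(ABD) = -70/3 ∩ 2·signedArea(ACD) = 70/3]
2. A_y = 13/3  [2·signedArea(ABD) = -70/3 ∩ 2·signedArea(ACD) = 70/3]
   → A = (-4, 13/3)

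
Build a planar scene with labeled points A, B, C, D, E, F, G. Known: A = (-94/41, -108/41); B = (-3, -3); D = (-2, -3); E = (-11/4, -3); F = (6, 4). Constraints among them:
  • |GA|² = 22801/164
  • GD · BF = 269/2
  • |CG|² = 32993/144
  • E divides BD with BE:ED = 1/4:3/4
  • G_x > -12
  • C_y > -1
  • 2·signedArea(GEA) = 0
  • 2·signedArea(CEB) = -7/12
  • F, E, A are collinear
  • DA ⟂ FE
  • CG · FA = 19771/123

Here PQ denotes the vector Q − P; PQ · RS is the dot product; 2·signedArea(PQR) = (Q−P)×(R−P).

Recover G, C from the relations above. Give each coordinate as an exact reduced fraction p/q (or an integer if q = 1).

C = (5/12, -2/3)
G = (-23/2, -10)

1. G_x = -23/2  [2·signedArea(GEA) = 0 ∩ GD · BF = 269/2]
2. G_y = -10  [2·signedArea(GEA) = 0 ∩ GD · BF = 269/2]
   → G = (-23/2, -10)
3. C_x = 5/12  [2·signedArea(CEB) = -7/12 ∩ CG · FA = 19771/123]
4. C_y = -2/3  [2·signedArea(CEB) = -7/12 ∩ CG · FA = 19771/123]
   → C = (5/12, -2/3)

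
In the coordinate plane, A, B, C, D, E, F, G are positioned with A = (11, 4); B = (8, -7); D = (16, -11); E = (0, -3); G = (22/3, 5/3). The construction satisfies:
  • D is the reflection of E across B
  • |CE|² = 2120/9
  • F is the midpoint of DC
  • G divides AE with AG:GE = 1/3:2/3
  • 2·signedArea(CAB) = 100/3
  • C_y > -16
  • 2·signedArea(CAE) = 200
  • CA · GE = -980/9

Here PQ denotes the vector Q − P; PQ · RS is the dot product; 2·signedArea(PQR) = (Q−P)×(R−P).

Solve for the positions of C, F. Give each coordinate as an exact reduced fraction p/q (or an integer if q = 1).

C = (26/3, -47/3)
F = (37/3, -40/3)

1. C_x = 26/3  [2·signedArea(CAE) = 200 ∩ 2·signedArea(CAB) = 100/3]
2. C_y = -47/3  [2·signedArea(CAE) = 200 ∩ 2·signedArea(CAB) = 100/3]
   → C = (26/3, -47/3)
3. F_x = 37/3  [F is the midpoint of DC]
4. F_y = -40/3  [F is the midpoint of DC]
   → F = (37/3, -40/3)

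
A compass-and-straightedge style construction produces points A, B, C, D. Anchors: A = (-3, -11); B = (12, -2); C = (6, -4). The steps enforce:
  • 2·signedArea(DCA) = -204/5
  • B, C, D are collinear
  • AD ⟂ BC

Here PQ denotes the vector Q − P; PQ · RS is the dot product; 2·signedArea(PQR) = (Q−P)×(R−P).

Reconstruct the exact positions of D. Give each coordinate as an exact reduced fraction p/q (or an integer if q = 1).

1. D_x = -21/5  [B, C, D are collinear ∩ AD ⟂ BC]
2. D_y = -37/5  [B, C, D are collinear ∩ AD ⟂ BC]
   → D = (-21/5, -37/5)

D = (-21/5, -37/5)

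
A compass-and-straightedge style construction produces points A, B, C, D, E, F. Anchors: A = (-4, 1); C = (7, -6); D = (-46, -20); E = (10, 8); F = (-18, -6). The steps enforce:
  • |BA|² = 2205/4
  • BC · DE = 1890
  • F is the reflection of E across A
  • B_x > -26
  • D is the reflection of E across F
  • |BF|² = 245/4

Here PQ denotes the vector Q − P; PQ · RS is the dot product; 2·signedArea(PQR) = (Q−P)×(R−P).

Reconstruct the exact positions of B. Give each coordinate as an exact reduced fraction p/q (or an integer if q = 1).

B = (-25, -19/2)

1. B_x = -25  [line -56·x + -28·y + -1666 = 0 ∩ |BF|² = 245/4]
2. B_y = -19/2  [line -56·x + -28·y + -1666 = 0 ∩ |BF|² = 245/4]
   → B = (-25, -19/2)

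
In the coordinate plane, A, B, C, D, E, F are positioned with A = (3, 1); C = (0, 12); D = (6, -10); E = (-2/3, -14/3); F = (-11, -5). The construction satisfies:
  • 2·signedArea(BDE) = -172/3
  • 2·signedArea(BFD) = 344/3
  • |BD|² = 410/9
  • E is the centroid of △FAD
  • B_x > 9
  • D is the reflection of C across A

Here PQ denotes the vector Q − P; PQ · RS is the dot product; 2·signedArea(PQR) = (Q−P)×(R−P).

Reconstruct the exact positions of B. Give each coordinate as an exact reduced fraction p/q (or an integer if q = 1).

B = (29/3, -13/3)

1. B_x = 29/3  [2·signedArea(BDE) = -172/3 ∩ 2·signedArea(BFD) = 344/3]
2. B_y = -13/3  [2·signedArea(BDE) = -172/3 ∩ 2·signedArea(BFD) = 344/3]
   → B = (29/3, -13/3)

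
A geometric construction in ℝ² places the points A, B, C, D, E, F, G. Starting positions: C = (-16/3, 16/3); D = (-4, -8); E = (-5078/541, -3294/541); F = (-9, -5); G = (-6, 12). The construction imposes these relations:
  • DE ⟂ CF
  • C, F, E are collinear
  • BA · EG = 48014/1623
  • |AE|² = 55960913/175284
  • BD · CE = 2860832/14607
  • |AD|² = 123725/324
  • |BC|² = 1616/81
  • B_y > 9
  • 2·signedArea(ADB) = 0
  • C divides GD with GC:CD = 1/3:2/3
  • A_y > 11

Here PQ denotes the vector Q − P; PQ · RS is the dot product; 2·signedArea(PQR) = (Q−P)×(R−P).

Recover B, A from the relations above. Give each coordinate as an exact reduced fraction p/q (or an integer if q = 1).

1. B_x = -52/9  [line 6578/1623·x + 18538/1623·y + -1289288/14607 = 0 ∩ |BC|² = 1616/81]
2. B_y = 88/9  [line 6578/1623·x + 18538/1623·y + -1289288/14607 = 0 ∩ |BC|² = 1616/81]
   → B = (-52/9, 88/9)
3. A_x = -107/18  [BA · EG = 48014/1623 ∩ 2·signedArea(ADB) = 0]
4. A_y = 103/9  [BA · EG = 48014/1623 ∩ 2·signedArea(ADB) = 0]
   → A = (-107/18, 103/9)

A = (-107/18, 103/9)
B = (-52/9, 88/9)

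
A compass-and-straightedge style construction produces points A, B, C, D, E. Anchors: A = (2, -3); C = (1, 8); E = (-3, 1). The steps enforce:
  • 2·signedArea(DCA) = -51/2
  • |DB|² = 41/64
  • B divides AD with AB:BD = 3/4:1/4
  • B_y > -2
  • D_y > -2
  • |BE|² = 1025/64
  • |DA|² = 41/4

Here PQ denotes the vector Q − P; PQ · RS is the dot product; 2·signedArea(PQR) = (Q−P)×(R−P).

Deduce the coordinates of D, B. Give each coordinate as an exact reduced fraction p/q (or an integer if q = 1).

1. D_x = -1/2  [line 11·x + 1·y + 13/2 = 0 ∩ |DA|² = 41/4]
2. D_y = -1  [line 11·x + 1·y + 13/2 = 0 ∩ |DA|² = 41/4]
   → D = (-1/2, -1)
3. B_x = 1/8  [B divides AD with AB:BD = 3/4:1/4]
4. B_y = -3/2  [B divides AD with AB:BD = 3/4:1/4]
   → B = (1/8, -3/2)

B = (1/8, -3/2)
D = (-1/2, -1)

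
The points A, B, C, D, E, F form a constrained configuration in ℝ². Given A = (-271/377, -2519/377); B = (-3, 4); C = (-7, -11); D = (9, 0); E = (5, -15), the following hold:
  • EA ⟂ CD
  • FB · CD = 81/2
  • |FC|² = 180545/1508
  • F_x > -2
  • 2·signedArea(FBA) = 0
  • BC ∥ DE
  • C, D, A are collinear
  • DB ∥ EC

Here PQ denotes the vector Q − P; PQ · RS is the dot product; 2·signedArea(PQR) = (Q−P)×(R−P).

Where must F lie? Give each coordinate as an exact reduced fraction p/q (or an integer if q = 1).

F = (-701/377, -1011/754)

1. F_x = -701/377  [2·signedArea(FBA) = 0 ∩ FB · CD = 81/2]
2. F_y = -1011/754  [2·signedArea(FBA) = 0 ∩ FB · CD = 81/2]
   → F = (-701/377, -1011/754)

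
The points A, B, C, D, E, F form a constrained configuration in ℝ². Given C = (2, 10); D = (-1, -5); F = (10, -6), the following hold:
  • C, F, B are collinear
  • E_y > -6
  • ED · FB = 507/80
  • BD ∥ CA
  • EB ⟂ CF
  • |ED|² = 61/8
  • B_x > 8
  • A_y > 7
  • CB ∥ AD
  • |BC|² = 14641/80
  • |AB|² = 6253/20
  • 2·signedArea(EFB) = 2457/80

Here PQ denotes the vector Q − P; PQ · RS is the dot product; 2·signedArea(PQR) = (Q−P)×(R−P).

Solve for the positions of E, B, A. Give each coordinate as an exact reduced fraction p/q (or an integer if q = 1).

A = (-141/20, 71/10)
B = (161/20, -21/10)
E = (7/4, -21/4)

1. B_x = 161/20  [line 16·x + 8·y + -112 = 0 ∩ |BC|² = 14641/80]
2. B_y = -21/10  [line 16·x + 8·y + -112 = 0 ∩ |BC|² = 14641/80]
   → B = (161/20, -21/10)
3. A_x = -141/20  [CB ∥ AD ∩ BD ∥ CA]
4. A_y = 71/10  [CB ∥ AD ∩ BD ∥ CA]
   → A = (-141/20, 71/10)
5. E_x = 7/4  [ED · FB = 507/80 ∩ 2·signedArea(EFB) = 2457/80]
6. E_y = -21/4  [ED · FB = 507/80 ∩ 2·signedArea(EFB) = 2457/80]
   → E = (7/4, -21/4)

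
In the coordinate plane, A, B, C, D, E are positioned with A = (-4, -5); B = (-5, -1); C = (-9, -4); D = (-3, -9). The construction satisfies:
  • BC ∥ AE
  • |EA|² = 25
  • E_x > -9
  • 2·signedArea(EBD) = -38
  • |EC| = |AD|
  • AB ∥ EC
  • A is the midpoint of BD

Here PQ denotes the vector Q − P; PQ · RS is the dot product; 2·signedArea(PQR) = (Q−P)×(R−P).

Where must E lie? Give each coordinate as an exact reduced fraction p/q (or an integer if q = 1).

E = (-8, -8)

1. E_x = -8  [AB ∥ EC ∩ BC ∥ AE]
2. E_y = -8  [AB ∥ EC ∩ BC ∥ AE]
   → E = (-8, -8)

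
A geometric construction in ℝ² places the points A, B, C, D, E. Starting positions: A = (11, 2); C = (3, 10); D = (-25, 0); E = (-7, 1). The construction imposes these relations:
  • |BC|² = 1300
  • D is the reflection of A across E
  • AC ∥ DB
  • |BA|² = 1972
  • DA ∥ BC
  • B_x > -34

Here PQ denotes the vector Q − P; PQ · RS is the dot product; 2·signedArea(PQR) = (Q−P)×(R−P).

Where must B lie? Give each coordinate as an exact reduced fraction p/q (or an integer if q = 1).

1. B_x = -33  [DA ∥ BC ∩ AC ∥ DB]
2. B_y = 8  [DA ∥ BC ∩ AC ∥ DB]
   → B = (-33, 8)

B = (-33, 8)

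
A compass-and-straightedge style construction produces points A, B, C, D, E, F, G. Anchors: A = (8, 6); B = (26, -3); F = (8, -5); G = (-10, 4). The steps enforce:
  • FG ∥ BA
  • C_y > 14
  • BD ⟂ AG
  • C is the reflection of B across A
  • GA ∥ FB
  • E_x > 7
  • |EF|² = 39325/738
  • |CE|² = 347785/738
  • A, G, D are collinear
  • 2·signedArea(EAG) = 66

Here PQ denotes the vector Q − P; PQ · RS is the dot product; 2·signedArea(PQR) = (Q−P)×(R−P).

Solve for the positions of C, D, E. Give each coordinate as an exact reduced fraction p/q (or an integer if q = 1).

1. C_x = -10  [C is the reflection of B across A]
2. C_y = 15  [C is the reflection of B across A]
   → C = (-10, 15)
3. D_x = 2033/82  [A, G, D are collinear ∩ BD ⟂ AG]
4. D_y = 645/82  [A, G, D are collinear ∩ BD ⟂ AG]
   → D = (2033/82, 645/82)
5. E_x = 623/82  [line 2·x + -18·y + 26 = 0 ∩ |EF|² = 39325/738]
6. E_y = 563/246  [line 2·x + -18·y + 26 = 0 ∩ |EF|² = 39325/738]
   → E = (623/82, 563/246)

C = (-10, 15)
D = (2033/82, 645/82)
E = (623/82, 563/246)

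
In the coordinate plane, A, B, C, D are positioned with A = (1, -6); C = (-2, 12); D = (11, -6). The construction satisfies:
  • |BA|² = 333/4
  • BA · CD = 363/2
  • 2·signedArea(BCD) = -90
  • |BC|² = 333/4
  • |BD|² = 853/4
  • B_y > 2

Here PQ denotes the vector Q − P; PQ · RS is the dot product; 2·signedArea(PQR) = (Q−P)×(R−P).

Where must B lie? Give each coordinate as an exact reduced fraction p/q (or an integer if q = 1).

B = (-1/2, 3)

1. B_x = -1/2  [2·signedArea(BCD) = -90 ∩ BA · CD = 363/2]
2. B_y = 3  [2·signedArea(BCD) = -90 ∩ BA · CD = 363/2]
   → B = (-1/2, 3)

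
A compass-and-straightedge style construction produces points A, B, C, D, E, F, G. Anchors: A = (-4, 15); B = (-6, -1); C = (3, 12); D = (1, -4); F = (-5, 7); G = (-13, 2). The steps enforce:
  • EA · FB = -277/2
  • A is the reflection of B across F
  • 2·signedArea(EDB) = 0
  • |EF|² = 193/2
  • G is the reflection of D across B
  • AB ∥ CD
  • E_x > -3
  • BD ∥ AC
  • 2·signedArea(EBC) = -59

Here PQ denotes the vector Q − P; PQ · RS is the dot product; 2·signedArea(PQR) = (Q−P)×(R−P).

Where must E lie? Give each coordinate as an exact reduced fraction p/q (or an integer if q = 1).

1. E_x = -5/2  [2·signedArea(EDB) = 0 ∩ EA · FB = -277/2]
2. E_y = -5/2  [2·signedArea(EDB) = 0 ∩ EA · FB = -277/2]
   → E = (-5/2, -5/2)

E = (-5/2, -5/2)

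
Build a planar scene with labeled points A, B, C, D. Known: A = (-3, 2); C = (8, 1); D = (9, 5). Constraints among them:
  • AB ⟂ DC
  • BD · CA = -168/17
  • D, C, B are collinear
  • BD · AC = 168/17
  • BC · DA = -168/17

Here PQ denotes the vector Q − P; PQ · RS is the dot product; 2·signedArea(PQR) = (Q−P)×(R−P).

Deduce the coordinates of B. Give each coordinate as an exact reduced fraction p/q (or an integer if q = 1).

1. B_x = 129/17  [D, C, B are collinear ∩ AB ⟂ DC]
2. B_y = -11/17  [D, C, B are collinear ∩ AB ⟂ DC]
   → B = (129/17, -11/17)

B = (129/17, -11/17)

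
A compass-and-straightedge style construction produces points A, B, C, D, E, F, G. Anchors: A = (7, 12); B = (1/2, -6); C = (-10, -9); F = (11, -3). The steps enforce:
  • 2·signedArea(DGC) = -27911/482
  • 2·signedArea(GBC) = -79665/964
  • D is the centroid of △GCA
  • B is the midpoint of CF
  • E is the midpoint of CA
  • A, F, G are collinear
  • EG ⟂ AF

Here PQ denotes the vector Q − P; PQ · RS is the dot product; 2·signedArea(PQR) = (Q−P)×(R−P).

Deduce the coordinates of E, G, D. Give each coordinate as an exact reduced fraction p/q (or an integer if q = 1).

D = (486/241, 1175/482)
E = (-3/2, 3/2)
G = (2181/241, 2079/482)

1. E_x = -3/2  [E is the midpoint of CA]
2. E_y = 3/2  [E is the midpoint of CA]
   → E = (-3/2, 3/2)
3. G_x = 2181/241  [A, F, G are collinear ∩ EG ⟂ AF]
4. G_y = 2079/482  [A, F, G are collinear ∩ EG ⟂ AF]
   → G = (2181/241, 2079/482)
5. D_x = 486/241  [D is the centroid of △GCA]
6. D_y = 1175/482  [D is the centroid of △GCA]
   → D = (486/241, 1175/482)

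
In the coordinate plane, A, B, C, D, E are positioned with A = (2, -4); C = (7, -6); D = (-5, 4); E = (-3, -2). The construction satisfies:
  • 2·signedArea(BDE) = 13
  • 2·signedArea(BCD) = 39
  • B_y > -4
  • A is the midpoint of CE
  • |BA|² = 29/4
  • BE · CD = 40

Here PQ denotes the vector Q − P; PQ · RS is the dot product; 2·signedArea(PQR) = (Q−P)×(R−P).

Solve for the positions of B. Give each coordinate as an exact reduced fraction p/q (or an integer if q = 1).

1. B_x = -1/2  [2·signedArea(BDE) = 13 ∩ 2·signedArea(BCD) = 39]
2. B_y = -3  [2·signedArea(BDE) = 13 ∩ 2·signedArea(BCD) = 39]
   → B = (-1/2, -3)

B = (-1/2, -3)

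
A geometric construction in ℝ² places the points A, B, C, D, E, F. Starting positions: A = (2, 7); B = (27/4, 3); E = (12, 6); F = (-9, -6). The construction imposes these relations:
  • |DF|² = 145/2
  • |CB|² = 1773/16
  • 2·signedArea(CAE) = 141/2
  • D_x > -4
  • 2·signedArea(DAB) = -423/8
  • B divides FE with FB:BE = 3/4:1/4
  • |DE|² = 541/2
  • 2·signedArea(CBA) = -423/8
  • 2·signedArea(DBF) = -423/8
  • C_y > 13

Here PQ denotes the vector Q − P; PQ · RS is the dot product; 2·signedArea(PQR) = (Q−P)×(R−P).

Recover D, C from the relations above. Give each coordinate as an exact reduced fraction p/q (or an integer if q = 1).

C = (15/2, 27/2)
D = (-7/2, 1/2)

1. D_x = -7/2  [2·signedArea(DBF) = -423/8 ∩ 2·signedArea(DAB) = -423/8]
2. D_y = 1/2  [2·signedArea(DBF) = -423/8 ∩ 2·signedArea(DAB) = -423/8]
   → D = (-7/2, 1/2)
3. C_x = 15/2  [2·signedArea(CBA) = -423/8 ∩ 2·signedArea(CAE) = 141/2]
4. C_y = 27/2  [2·signedArea(CBA) = -423/8 ∩ 2·signedArea(CAE) = 141/2]
   → C = (15/2, 27/2)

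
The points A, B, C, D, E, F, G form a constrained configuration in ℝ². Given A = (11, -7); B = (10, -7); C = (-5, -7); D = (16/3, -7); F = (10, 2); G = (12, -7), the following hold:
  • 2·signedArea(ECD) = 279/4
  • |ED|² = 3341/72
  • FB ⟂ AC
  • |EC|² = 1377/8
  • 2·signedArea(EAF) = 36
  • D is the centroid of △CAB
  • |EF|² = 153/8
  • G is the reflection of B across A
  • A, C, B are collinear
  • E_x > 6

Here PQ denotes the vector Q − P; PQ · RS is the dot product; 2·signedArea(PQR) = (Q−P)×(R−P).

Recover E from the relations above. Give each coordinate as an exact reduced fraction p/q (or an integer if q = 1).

1. E_x = 25/4  [2·signedArea(ECD) = 279/4 ∩ 2·signedArea(EAF) = 36]
2. E_y = -1/4  [2·signedArea(ECD) = 279/4 ∩ 2·signedArea(EAF) = 36]
   → E = (25/4, -1/4)

E = (25/4, -1/4)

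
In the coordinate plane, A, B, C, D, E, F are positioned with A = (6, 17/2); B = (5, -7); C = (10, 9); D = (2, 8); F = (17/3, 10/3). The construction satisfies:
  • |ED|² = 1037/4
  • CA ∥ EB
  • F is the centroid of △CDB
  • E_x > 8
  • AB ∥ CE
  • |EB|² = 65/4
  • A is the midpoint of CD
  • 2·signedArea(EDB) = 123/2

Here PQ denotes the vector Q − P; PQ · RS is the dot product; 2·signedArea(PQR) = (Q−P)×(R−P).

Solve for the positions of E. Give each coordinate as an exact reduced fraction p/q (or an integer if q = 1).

1. E_x = 9  [CA ∥ EB ∩ AB ∥ CE]
2. E_y = -13/2  [CA ∥ EB ∩ AB ∥ CE]
   → E = (9, -13/2)

E = (9, -13/2)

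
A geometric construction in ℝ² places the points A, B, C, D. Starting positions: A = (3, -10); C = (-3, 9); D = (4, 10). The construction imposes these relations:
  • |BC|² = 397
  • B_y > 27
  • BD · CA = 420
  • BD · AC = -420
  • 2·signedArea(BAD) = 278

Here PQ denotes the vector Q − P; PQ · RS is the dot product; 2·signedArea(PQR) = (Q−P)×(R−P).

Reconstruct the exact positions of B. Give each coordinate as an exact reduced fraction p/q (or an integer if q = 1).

B = (-9, 28)

1. B_x = -9  [BD · AC = -420 ∩ 2·signedArea(BAD) = 278]
2. B_y = 28  [BD · AC = -420 ∩ 2·signedArea(BAD) = 278]
   → B = (-9, 28)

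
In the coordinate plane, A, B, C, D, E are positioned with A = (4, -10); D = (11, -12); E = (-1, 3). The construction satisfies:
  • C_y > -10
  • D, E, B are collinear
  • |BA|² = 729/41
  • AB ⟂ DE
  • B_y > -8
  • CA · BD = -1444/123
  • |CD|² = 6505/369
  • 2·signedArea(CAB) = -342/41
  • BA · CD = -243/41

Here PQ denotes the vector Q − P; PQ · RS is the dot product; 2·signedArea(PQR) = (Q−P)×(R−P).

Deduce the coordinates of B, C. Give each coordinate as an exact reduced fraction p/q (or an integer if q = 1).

1. B_x = 299/41  [D, E, B are collinear ∩ AB ⟂ DE]
2. B_y = -302/41  [D, E, B are collinear ∩ AB ⟂ DE]
   → B = (299/41, -302/41)
3. C_x = 914/123  [2·signedArea(CAB) = -342/41 ∩ BA · CD = -243/41]
4. C_y = -1204/123  [2·signedArea(CAB) = -342/41 ∩ BA · CD = -243/41]
   → C = (914/123, -1204/123)

B = (299/41, -302/41)
C = (914/123, -1204/123)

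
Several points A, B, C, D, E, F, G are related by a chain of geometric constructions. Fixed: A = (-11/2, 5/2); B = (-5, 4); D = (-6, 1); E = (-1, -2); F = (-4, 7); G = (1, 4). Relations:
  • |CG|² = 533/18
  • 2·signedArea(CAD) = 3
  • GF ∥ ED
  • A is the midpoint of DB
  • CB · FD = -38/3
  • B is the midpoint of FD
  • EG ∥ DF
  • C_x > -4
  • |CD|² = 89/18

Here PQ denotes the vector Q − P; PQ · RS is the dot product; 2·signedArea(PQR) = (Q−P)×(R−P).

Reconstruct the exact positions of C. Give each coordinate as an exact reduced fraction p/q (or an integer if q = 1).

C = (-23/6, 3/2)

1. C_x = -23/6  [CB · FD = -38/3 ∩ 2·signedArea(CAD) = 3]
2. C_y = 3/2  [CB · FD = -38/3 ∩ 2·signedArea(CAD) = 3]
   → C = (-23/6, 3/2)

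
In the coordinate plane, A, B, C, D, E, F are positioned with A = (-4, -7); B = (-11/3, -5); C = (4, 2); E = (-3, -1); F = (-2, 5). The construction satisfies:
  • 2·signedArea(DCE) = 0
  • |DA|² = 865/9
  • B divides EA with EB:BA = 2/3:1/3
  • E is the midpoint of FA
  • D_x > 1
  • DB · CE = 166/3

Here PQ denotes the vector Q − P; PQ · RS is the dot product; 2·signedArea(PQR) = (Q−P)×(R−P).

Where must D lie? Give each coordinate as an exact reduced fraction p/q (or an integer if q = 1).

1. D_x = 5/3  [2·signedArea(DCE) = 0 ∩ DB · CE = 166/3]
2. D_y = 1  [2·signedArea(DCE) = 0 ∩ DB · CE = 166/3]
   → D = (5/3, 1)

D = (5/3, 1)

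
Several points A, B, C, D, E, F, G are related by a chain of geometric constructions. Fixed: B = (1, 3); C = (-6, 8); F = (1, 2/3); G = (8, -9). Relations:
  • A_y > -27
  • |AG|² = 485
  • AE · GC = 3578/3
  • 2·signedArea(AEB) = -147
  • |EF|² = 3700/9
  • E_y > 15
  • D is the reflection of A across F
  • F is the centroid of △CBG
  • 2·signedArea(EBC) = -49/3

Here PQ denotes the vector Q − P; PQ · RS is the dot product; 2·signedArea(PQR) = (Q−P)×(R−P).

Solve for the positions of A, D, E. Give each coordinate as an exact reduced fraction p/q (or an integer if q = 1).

1. E_x = -13  [line -5·x + -7·y + 127/3 = 0 ∩ |EF|² = 3700/9]
2. E_y = 46/3  [line -5·x + -7·y + 127/3 = 0 ∩ |EF|² = 3700/9]
   → E = (-13, 46/3)
3. A_x = 22  [AE · GC = 3578/3 ∩ 2·signedArea(AEB) = -147]
4. A_y = -26  [AE · GC = 3578/3 ∩ 2·signedArea(AEB) = -147]
   → A = (22, -26)
5. D_x = -20  [D is the reflection of A across F]
6. D_y = 82/3  [D is the reflection of A across F]
   → D = (-20, 82/3)

A = (22, -26)
D = (-20, 82/3)
E = (-13, 46/3)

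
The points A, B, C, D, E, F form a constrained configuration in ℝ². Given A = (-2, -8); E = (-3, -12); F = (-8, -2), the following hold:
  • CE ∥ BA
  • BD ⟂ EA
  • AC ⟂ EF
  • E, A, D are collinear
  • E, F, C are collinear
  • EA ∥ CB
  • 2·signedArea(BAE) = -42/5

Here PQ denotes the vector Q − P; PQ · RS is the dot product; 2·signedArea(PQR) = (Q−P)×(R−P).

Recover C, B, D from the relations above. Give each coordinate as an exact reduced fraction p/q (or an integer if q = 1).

B = (-17/5, -26/5)
C = (-22/5, -46/5)
D = (-121/85, -484/85)

1. C_x = -22/5  [E, F, C are collinear ∩ AC ⟂ EF]
2. C_y = -46/5  [E, F, C are collinear ∩ AC ⟂ EF]
   → C = (-22/5, -46/5)
3. B_x = -17/5  [CE ∥ BA ∩ EA ∥ CB]
4. B_y = -26/5  [CE ∥ BA ∩ EA ∥ CB]
   → B = (-17/5, -26/5)
5. D_x = -121/85  [E, A, D are collinear ∩ BD ⟂ EA]
6. D_y = -484/85  [E, A, D are collinear ∩ BD ⟂ EA]
   → D = (-121/85, -484/85)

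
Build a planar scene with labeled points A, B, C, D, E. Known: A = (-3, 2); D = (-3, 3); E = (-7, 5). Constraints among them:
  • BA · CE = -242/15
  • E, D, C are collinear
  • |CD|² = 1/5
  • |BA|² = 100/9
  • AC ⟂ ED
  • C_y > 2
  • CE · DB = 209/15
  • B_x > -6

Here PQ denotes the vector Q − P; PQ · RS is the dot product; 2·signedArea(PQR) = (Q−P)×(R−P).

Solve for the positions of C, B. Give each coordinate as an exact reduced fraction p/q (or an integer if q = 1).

B = (-17/3, 4)
C = (-13/5, 14/5)

1. C_x = -13/5  [E, D, C are collinear ∩ AC ⟂ ED]
2. C_y = 14/5  [E, D, C are collinear ∩ AC ⟂ ED]
   → C = (-13/5, 14/5)
3. B_x = -17/3  [line 22/5·x + -11/5·y + 506/15 = 0 ∩ |BA|² = 100/9]
4. B_y = 4  [line 22/5·x + -11/5·y + 506/15 = 0 ∩ |BA|² = 100/9]
   → B = (-17/3, 4)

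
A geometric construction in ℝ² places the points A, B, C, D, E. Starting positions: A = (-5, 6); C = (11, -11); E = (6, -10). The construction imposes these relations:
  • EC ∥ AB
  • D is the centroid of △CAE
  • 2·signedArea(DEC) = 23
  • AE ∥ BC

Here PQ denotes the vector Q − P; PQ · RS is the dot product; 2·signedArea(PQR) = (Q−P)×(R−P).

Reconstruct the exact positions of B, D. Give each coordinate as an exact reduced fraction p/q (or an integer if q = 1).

B = (0, 5)
D = (4, -5)

1. B_x = 0  [AE ∥ BC ∩ EC ∥ AB]
2. B_y = 5  [AE ∥ BC ∩ EC ∥ AB]
   → B = (0, 5)
3. D_x = 4  [D is the centroid of △CAE]
4. D_y = -5  [D is the centroid of △CAE]
   → D = (4, -5)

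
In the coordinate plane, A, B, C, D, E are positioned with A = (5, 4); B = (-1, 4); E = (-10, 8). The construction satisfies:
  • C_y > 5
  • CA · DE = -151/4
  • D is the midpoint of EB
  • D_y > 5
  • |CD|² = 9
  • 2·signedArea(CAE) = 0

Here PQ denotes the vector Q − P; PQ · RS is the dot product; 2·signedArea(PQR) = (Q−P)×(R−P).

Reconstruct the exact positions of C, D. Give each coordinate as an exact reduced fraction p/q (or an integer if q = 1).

C = (-5/2, 6)
D = (-11/2, 6)

1. D_x = -11/2  [D is the midpoint of EB]
2. D_y = 6  [D is the midpoint of EB]
   → D = (-11/2, 6)
3. C_x = -5/2  [2·signedArea(CAE) = 0 ∩ CA · DE = -151/4]
4. C_y = 6  [2·signedArea(CAE) = 0 ∩ CA · DE = -151/4]
   → C = (-5/2, 6)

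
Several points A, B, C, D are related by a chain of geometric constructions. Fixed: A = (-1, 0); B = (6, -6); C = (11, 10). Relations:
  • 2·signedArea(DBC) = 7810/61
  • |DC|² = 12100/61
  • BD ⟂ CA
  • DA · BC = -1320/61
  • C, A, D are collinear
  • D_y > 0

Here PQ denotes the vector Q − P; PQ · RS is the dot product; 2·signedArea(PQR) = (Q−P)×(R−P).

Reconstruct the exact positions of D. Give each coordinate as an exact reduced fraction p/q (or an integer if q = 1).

D = (11/61, 60/61)

1. D_x = 11/61  [C, A, D are collinear ∩ BD ⟂ CA]
2. D_y = 60/61  [C, A, D are collinear ∩ BD ⟂ CA]
   → D = (11/61, 60/61)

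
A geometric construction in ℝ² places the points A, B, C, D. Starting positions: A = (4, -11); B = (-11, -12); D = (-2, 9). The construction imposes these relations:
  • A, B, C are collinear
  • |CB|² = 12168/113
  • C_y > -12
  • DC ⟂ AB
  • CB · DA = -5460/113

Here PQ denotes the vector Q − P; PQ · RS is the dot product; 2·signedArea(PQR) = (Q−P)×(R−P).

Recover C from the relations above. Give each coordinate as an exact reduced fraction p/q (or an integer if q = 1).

1. C_x = -73/113  [A, B, C are collinear ∩ DC ⟂ AB]
2. C_y = -1278/113  [A, B, C are collinear ∩ DC ⟂ AB]
   → C = (-73/113, -1278/113)

C = (-73/113, -1278/113)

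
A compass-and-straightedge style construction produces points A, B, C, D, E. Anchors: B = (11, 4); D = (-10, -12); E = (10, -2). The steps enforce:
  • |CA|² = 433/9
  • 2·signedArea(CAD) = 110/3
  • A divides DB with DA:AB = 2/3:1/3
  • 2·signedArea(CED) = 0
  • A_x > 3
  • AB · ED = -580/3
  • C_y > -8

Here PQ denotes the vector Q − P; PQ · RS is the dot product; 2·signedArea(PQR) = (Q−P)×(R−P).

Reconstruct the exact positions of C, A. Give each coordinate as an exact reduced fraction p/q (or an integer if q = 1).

1. A_x = 4  [A divides DB with DA:AB = 2/3:1/3]
2. A_y = -4/3  [A divides DB with DA:AB = 2/3:1/3]
   → A = (4, -4/3)
3. C_x = 0  [2·signedArea(CED) = 0 ∩ 2·signedArea(CAD) = 110/3]
4. C_y = -7  [2·signedArea(CED) = 0 ∩ 2·signedArea(CAD) = 110/3]
   → C = (0, -7)

A = (4, -4/3)
C = (0, -7)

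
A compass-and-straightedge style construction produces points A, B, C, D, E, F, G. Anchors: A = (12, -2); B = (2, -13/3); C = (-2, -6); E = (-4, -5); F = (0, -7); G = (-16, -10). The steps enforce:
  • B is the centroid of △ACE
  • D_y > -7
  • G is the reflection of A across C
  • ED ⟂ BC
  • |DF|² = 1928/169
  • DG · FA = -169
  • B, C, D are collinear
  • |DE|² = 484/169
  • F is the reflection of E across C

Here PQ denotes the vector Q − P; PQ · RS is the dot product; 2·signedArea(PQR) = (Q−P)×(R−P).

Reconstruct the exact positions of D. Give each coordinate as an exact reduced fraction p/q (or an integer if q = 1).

1. D_x = -566/169  [B, C, D are collinear ∩ ED ⟂ BC]
2. D_y = -1109/169  [B, C, D are collinear ∩ ED ⟂ BC]
   → D = (-566/169, -1109/169)

D = (-566/169, -1109/169)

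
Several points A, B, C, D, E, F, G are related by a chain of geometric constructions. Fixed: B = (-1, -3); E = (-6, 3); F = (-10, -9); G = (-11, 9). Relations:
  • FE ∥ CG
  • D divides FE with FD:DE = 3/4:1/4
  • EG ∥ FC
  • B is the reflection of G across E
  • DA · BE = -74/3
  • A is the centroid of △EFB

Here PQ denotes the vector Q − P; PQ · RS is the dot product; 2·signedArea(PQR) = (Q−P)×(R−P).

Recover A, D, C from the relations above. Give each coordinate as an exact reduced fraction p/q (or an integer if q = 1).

A = (-17/3, -3)
C = (-15, -3)
D = (-7, 0)

1. A_x = -17/3  [A is the centroid of △EFB]
2. A_y = -3  [A is the centroid of △EFB]
   → A = (-17/3, -3)
3. D_x = -7  [D divides FE with FD:DE = 3/4:1/4]
4. D_y = 0  [D divides FE with FD:DE = 3/4:1/4]
   → D = (-7, 0)
5. C_x = -15  [FE ∥ CG ∩ EG ∥ FC]
6. C_y = -3  [FE ∥ CG ∩ EG ∥ FC]
   → C = (-15, -3)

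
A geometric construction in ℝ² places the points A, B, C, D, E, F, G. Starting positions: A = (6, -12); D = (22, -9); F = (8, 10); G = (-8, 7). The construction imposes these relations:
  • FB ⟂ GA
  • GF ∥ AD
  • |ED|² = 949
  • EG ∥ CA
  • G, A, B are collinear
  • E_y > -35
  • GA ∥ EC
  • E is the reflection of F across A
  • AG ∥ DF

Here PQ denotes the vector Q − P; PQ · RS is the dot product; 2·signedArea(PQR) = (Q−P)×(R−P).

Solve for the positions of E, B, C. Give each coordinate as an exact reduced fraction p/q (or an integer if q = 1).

B = (-2118/557, 726/557)
C = (18, -53)
E = (4, -34)

1. E_x = 4  [E is the reflection of F across A]
2. E_y = -34  [E is the reflection of F across A]
   → E = (4, -34)
3. B_x = -2118/557  [G, A, B are collinear ∩ FB ⟂ GA]
4. B_y = 726/557  [G, A, B are collinear ∩ FB ⟂ GA]
   → B = (-2118/557, 726/557)
5. C_x = 18  [EG ∥ CA ∩ GA ∥ EC]
6. C_y = -53  [EG ∥ CA ∩ GA ∥ EC]
   → C = (18, -53)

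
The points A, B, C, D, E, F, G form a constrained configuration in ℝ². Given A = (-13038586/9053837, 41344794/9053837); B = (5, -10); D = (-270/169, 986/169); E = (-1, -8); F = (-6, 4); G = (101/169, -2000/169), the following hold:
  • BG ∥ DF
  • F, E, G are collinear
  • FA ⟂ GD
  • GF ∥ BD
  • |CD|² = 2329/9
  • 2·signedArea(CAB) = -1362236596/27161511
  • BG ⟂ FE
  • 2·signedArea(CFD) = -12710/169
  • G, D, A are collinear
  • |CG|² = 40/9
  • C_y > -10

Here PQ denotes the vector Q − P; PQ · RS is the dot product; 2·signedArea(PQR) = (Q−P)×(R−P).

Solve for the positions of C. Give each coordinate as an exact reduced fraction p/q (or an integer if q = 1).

C = (259/169, -5042/507)

1. C_x = 259/169  [2·signedArea(CAB) = -1362236596/27161511 ∩ 2·signedArea(CFD) = -12710/169]
2. C_y = -5042/507  [2·signedArea(CAB) = -1362236596/27161511 ∩ 2·signedArea(CFD) = -12710/169]
   → C = (259/169, -5042/507)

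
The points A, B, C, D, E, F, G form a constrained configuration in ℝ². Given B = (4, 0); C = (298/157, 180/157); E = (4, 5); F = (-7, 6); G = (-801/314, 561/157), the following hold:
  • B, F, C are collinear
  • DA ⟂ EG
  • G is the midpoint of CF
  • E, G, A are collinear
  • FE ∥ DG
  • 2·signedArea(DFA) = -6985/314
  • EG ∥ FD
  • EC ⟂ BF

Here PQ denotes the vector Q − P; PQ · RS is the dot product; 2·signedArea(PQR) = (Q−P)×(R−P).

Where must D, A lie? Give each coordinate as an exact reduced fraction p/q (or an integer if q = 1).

1. D_x = -4255/314  [FE ∥ DG ∩ EG ∥ FD]
2. D_y = 718/157  [FE ∥ DG ∩ EG ∥ FD]
   → D = (-4255/314, 718/157)
3. A_x = -113855835/8863906  [E, G, A are collinear ∩ DA ⟂ EG]
4. A_y = 5900277/4431953  [E, G, A are collinear ∩ DA ⟂ EG]
   → A = (-113855835/8863906, 5900277/4431953)

A = (-113855835/8863906, 5900277/4431953)
D = (-4255/314, 718/157)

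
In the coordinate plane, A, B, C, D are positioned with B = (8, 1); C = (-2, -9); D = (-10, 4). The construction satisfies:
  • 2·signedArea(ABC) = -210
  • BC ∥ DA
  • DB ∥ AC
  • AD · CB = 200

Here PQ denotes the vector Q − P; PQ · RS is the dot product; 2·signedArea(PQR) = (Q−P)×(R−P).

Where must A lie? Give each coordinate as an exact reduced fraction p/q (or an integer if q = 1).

A = (-20, -6)

1. A_x = -20  [DB ∥ AC ∩ BC ∥ DA]
2. A_y = -6  [DB ∥ AC ∩ BC ∥ DA]
   → A = (-20, -6)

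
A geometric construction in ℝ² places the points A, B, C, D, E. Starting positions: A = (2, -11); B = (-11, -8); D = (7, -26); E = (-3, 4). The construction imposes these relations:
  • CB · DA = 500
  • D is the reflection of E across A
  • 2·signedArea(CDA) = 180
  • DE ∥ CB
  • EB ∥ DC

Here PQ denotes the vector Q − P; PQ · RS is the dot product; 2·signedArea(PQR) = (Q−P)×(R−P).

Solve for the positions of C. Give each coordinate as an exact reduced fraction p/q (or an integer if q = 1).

1. C_x = -1  [DE ∥ CB ∩ EB ∥ DC]
2. C_y = -38  [DE ∥ CB ∩ EB ∥ DC]
   → C = (-1, -38)

C = (-1, -38)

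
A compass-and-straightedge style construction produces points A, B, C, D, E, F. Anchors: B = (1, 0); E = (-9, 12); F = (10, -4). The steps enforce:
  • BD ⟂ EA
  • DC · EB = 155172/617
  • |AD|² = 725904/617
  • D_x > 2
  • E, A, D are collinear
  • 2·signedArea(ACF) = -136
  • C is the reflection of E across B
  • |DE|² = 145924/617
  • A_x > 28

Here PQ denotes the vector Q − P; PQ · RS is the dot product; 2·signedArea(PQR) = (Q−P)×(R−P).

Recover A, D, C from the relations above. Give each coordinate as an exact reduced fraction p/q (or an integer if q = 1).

1. C_x = 11  [C is the reflection of E across B]
2. C_y = -12  [C is the reflection of E across B]
   → C = (11, -12)
3. D_x = 1705/617  [line -10·x + 12·y + 1546/617 = 0 ∩ |DE|² = 145924/617]
4. D_y = 1292/617  [line -10·x + 12·y + 1546/617 = 0 ∩ |DE|² = 145924/617]
   → D = (1705/617, 1292/617)
5. A_x = 29  [2·signedArea(ACF) = -136 ∩ E, A, D are collinear]
6. A_y = -20  [2·signedArea(ACF) = -136 ∩ E, A, D are collinear]
   → A = (29, -20)

A = (29, -20)
C = (11, -12)
D = (1705/617, 1292/617)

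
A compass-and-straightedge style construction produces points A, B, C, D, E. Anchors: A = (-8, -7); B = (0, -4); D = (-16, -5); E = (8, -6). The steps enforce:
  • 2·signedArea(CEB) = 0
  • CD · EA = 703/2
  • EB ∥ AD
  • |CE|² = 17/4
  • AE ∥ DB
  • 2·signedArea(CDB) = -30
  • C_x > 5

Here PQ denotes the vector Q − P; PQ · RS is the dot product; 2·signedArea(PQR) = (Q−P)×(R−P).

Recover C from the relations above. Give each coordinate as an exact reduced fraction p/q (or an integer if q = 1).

1. C_x = 6  [2·signedArea(CEB) = 0 ∩ CD · EA = 703/2]
2. C_y = -11/2  [2·signedArea(CEB) = 0 ∩ CD · EA = 703/2]
   → C = (6, -11/2)

C = (6, -11/2)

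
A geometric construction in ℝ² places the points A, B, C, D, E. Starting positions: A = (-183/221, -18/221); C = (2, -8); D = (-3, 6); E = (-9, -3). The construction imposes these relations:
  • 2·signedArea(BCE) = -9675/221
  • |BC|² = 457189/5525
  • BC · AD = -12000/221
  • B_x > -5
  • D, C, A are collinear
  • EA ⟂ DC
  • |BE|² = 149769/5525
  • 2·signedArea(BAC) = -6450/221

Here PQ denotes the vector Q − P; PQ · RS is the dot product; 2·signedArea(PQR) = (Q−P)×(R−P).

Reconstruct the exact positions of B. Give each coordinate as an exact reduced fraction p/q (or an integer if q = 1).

B = (-4527/1105, -276/221)

1. B_x = -4527/1105  [BC · AD = -12000/221 ∩ 2·signedArea(BAC) = -6450/221]
2. B_y = -276/221  [BC · AD = -12000/221 ∩ 2·signedArea(BAC) = -6450/221]
   → B = (-4527/1105, -276/221)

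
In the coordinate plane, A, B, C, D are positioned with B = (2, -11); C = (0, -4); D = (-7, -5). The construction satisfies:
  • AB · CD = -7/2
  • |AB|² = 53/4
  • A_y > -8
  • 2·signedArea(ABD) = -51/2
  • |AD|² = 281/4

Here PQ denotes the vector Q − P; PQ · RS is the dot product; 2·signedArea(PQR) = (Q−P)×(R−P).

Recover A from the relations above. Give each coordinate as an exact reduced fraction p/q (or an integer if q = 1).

1. A_x = 1  [AB · CD = -7/2 ∩ 2·signedArea(ABD) = -51/2]
2. A_y = -15/2  [AB · CD = -7/2 ∩ 2·signedArea(ABD) = -51/2]
   → A = (1, -15/2)

A = (1, -15/2)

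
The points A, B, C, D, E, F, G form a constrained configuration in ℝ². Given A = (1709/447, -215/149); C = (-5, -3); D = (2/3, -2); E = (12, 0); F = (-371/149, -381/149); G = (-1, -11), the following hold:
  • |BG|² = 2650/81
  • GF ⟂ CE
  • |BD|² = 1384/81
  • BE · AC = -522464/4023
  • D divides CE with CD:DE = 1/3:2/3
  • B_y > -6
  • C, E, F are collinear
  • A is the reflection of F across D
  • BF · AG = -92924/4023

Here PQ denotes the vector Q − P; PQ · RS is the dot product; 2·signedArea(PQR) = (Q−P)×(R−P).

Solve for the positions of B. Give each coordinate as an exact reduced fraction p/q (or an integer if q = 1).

1. B_x = -16/9  [BE · AC = -522464/4023 ∩ BF · AG = -92924/4023]
2. B_y = -16/3  [BE · AC = -522464/4023 ∩ BF · AG = -92924/4023]
   → B = (-16/9, -16/3)

B = (-16/9, -16/3)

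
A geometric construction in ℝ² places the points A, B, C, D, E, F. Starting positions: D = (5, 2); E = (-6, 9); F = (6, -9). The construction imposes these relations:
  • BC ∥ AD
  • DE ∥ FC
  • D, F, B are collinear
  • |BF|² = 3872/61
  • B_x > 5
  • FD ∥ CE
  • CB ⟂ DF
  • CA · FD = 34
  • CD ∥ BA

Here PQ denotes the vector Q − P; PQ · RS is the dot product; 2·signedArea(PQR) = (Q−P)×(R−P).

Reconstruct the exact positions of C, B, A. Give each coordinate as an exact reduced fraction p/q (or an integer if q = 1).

1. C_x = -5  [FD ∥ CE ∩ DE ∥ FC]
2. C_y = -2  [FD ∥ CE ∩ DE ∥ FC]
   → C = (-5, -2)
3. B_x = 322/61  [D, F, B are collinear ∩ CB ⟂ DF]
4. B_y = -65/61  [D, F, B are collinear ∩ CB ⟂ DF]
   → B = (322/61, -65/61)
5. A_x = 932/61  [BC ∥ AD ∩ CD ∥ BA]
6. A_y = 179/61  [BC ∥ AD ∩ CD ∥ BA]
   → A = (932/61, 179/61)

A = (932/61, 179/61)
B = (322/61, -65/61)
C = (-5, -2)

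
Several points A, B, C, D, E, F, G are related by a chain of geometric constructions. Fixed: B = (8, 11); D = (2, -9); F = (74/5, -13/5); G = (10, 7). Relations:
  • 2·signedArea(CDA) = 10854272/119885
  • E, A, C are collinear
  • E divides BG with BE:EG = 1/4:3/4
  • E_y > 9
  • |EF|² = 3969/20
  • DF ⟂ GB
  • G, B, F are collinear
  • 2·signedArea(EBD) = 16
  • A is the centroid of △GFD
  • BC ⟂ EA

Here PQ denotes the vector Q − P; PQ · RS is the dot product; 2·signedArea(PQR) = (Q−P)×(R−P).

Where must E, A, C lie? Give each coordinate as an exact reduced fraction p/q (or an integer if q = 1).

A = (134/15, -23/15)
C = (202888/23977, 264163/23977)
E = (17/2, 10)

1. E_x = 17/2  [E divides BG with BE:EG = 1/4:3/4]
2. E_y = 10  [E divides BG with BE:EG = 1/4:3/4]
   → E = (17/2, 10)
3. A_x = 134/15  [A is the centroid of △GFD]
4. A_y = -23/15  [A is the centroid of △GFD]
   → A = (134/15, -23/15)
5. C_x = 202888/23977  [E, A, C are collinear ∩ BC ⟂ EA]
6. C_y = 264163/23977  [E, A, C are collinear ∩ BC ⟂ EA]
   → C = (202888/23977, 264163/23977)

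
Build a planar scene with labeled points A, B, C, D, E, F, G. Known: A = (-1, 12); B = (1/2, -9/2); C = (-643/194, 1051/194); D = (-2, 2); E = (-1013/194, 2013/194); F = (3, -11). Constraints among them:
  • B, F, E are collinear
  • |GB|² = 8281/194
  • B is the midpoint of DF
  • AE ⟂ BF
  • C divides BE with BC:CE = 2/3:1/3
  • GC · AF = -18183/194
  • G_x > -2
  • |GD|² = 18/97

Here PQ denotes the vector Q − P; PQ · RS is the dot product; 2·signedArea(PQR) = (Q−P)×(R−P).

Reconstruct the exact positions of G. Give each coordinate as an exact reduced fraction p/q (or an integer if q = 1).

G = (-179/97, 155/97)

1. G_x = -179/97  [line -4·x + 23·y + -4281/97 = 0 ∩ |GD|² = 18/97]
2. G_y = 155/97  [line -4·x + 23·y + -4281/97 = 0 ∩ |GD|² = 18/97]
   → G = (-179/97, 155/97)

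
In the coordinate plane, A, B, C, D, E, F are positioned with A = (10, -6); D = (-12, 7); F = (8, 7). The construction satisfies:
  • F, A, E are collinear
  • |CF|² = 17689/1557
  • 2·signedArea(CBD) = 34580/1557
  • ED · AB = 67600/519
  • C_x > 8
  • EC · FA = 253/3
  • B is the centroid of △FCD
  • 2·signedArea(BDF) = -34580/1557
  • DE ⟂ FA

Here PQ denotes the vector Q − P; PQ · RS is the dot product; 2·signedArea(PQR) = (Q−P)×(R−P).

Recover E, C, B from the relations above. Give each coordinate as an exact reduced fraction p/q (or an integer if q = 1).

B = (2342/1557, 9170/1557)
C = (4418/519, 1904/519)
E = (1304/173, 1731/173)

1. E_x = 1304/173  [F, A, E are collinear ∩ DE ⟂ FA]
2. E_y = 1731/173  [F, A, E are collinear ∩ DE ⟂ FA]
   → E = (1304/173, 1731/173)
3. C_x = 4418/519  [line 2·x + -13·y + 92/3 = 0 ∩ |CF|² = 17689/1557]
4. C_y = 1904/519  [line 2·x + -13·y + 92/3 = 0 ∩ |CF|² = 17689/1557]
   → C = (4418/519, 1904/519)
5. B_x = 2342/1557  [2·signedArea(CBD) = 34580/1557 ∩ B is the centroid of △FCD]
6. B_y = 9170/1557  [2·signedArea(CBD) = 34580/1557 ∩ B is the centroid of △FCD]
   → B = (2342/1557, 9170/1557)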